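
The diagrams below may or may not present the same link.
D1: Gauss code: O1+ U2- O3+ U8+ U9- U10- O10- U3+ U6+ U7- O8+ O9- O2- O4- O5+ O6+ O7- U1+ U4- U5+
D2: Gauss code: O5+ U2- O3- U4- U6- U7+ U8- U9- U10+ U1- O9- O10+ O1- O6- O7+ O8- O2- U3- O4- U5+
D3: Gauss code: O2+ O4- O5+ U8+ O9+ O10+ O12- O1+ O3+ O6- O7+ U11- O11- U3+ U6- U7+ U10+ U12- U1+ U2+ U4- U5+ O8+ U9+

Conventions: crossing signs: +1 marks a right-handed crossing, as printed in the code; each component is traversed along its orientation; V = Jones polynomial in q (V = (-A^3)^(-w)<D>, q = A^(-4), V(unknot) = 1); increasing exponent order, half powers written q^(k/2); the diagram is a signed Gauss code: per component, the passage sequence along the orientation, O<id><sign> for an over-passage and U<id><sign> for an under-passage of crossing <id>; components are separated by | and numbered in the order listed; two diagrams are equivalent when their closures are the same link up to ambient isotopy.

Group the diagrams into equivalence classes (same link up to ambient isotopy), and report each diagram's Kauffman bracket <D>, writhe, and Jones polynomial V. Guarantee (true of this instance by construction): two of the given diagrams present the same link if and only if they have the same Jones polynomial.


grouping into links: {D1} | {D2} | {D3}
V(D1) = 1  (w 0, c 10, <D> = 1)
D2 (bracket A^-8 + 1 - A^4; 10 crossings at w = -4): V = -q^-4 + q^-3 + q^-1
V(D3) = q + q^3 - q^4  (w +4, c 12, <D> = -A^-4 + 1 + A^8)
key observation: 3 classes among 3 diagrams; unequal V(q) rules out equality


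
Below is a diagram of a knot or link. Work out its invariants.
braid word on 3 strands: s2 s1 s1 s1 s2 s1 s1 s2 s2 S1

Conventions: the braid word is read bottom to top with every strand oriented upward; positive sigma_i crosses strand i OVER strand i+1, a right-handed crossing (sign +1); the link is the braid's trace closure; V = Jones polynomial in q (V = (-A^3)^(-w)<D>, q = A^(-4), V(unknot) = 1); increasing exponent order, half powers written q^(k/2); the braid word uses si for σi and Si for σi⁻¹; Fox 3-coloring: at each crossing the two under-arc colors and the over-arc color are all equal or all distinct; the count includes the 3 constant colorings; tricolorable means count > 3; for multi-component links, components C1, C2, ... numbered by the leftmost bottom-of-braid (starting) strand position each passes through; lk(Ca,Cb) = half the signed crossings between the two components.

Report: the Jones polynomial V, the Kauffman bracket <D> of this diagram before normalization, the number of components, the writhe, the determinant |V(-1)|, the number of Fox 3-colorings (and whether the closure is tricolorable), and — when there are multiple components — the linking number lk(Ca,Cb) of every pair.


V = q^3 + q^5 - q^8
<D> = -A^-8 + A^4 + A^12 (w = +8)
1 component over 10 crossings, w = +8
9 Fox colorings among 3^10, |V(-1)| = 3: tricolorable
why: w = +8 shifts under R1 moves; the (-A^3)^(-8) factor cancels that in V


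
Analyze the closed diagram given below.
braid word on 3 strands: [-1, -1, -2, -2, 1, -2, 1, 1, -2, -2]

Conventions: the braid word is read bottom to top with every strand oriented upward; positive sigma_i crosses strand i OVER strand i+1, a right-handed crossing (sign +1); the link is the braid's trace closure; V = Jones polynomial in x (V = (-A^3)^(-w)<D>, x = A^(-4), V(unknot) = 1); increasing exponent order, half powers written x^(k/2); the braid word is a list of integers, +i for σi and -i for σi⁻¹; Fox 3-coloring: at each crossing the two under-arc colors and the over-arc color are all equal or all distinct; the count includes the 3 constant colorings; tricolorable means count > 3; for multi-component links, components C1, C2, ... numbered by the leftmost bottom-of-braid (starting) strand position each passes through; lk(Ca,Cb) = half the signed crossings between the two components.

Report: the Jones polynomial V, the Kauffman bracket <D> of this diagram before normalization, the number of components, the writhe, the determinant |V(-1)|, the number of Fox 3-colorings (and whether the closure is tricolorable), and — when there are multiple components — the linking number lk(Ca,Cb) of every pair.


V = -x^-8 + 3x^-7 - 5x^-6 + 6x^-5 - 7x^-4 + 7x^-3 - 5x^-2 + 4x^-1 - 1
<D> = -A^-12 + 4A^-8 - 5A^-4 + 7 - 7A^4 + 6A^8 - 5A^12 + 3A^16 - A^20 (w = -4)
1 component over 10 crossings, w = -4
9 Fox colorings among 3^10, |V(-1)| = 39: tricolorable
why: w = -4 (over 10 crossings) is diagram-only; (-A^3)^(4) removes it from V


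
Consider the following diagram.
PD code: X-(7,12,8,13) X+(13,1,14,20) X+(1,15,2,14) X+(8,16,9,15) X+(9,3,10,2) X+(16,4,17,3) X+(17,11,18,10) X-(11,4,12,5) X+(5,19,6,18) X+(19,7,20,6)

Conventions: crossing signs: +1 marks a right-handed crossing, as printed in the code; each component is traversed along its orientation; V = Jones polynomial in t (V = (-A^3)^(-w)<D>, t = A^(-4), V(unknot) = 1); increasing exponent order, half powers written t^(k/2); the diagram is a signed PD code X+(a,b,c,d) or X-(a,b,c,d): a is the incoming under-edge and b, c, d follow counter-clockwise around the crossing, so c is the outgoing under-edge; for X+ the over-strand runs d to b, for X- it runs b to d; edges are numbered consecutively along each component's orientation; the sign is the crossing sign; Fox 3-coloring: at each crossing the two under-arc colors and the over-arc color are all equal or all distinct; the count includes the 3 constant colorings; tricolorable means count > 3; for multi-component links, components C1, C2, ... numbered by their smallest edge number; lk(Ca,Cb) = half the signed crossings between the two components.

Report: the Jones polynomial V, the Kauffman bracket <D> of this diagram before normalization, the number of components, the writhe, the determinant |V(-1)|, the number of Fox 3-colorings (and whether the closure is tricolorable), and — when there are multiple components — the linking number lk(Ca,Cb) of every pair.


V(t) = t^2 - t^3 + 3t^4 - 3t^5 + 3t^6 - 3t^7 + 2t^8 - t^9
bracket: -A^-18 + 2A^-14 - 3A^-10 + 3A^-6 - 3A^-2 + 3A^2 - A^6 + A^10, w = +6
1 component, writhe +6, over 10 crossings
det 17, colorings 3 of 3^10 — not tricolorable
observation: det 17 = |V(-1)|; not divisible by 3, so not tricolorable


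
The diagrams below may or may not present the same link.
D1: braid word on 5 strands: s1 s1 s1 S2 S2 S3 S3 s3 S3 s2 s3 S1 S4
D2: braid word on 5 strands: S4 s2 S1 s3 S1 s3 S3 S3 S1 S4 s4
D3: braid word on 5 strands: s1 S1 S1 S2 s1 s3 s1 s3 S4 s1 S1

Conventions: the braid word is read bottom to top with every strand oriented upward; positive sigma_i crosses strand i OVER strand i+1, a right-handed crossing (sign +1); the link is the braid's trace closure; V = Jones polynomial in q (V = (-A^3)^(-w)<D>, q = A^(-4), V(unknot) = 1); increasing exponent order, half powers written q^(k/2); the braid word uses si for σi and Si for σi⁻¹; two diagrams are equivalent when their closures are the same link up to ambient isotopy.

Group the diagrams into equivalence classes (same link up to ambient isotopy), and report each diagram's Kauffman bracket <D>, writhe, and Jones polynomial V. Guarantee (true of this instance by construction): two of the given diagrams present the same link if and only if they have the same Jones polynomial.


equivalence classes: {D1} | {D2} | {D3}
D1 (bracket A^-9 + 2A^-1 - A^3 + A^7 - A^11; 13 crossings at w = -1): V = q^(-7/2) - q^(-5/2) + q^(-3/2) - 2q^(-1/2) - q^(3/2)
V(D2) = q^(-9/2) - q^(-5/2) - q^(-3/2) - q^(-1/2)  [11 crossings, <D> = A^-7 + A^-3 + A - A^9, w = -3]
D3 (bracket A^-7 + A; 11 crossings at w = +1): V = -q^(1/2) - q^(5/2)
key observation: V(q) takes 3 values over 3 diagrams, fixing the grouping


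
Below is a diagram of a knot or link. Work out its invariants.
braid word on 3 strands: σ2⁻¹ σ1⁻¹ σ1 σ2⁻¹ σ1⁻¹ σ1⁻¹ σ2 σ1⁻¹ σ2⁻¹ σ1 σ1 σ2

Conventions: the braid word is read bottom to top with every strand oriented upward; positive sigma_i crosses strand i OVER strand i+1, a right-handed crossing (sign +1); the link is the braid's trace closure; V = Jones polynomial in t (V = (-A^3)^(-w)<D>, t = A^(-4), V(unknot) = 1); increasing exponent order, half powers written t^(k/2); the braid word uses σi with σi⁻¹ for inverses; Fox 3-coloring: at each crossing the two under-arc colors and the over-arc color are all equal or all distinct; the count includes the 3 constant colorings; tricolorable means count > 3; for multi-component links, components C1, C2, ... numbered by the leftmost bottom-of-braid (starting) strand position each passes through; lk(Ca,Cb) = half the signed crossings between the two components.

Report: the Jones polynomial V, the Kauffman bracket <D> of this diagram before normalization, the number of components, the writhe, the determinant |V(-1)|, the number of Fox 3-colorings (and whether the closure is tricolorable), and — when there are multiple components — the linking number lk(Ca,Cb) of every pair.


Jones polynomial: V(t) = -t^-5 + t^-4 - t^-3 + 2t^-2 - t^-1 + 2 - t
<D> = -A^-10 + 2A^-6 - A^-2 + 2A^2 - A^6 + A^10 - A^14; writhe -2
components 1, writhe -2 (12 crossings)
3-colorings: 9 of 3^12, det 9 — tricolorable
note: inverse pairs cancel, leaving σ2⁻¹ σ2⁻¹ σ1⁻¹ σ1⁻¹ σ2 σ1⁻¹ σ2⁻¹ σ1 σ1 σ2


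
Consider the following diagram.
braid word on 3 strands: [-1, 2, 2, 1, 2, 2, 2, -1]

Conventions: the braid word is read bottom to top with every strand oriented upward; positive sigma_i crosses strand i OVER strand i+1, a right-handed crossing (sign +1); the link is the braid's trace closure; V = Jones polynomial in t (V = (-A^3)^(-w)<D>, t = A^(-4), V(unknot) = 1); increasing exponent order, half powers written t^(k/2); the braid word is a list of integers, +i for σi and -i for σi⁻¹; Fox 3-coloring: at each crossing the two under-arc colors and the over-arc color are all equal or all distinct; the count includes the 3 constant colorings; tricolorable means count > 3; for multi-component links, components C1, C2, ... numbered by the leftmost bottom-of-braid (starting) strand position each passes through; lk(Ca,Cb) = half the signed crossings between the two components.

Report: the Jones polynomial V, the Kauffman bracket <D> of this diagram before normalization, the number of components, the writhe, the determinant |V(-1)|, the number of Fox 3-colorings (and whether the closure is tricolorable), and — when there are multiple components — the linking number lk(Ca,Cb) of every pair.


V = t - t^2 + 2t^3 - t^4 + t^5 - t^6
<D> = -A^-12 + A^-8 - A^-4 + 2 - A^4 + A^8 (w = +4)
1 component over 8 crossings, w = +4
3 Fox colorings among 3^8, |V(-1)| = 7: not tricolorable
why: w = +4 (over 8 crossings) is diagram-only; (-A^3)^(-4) removes it from V


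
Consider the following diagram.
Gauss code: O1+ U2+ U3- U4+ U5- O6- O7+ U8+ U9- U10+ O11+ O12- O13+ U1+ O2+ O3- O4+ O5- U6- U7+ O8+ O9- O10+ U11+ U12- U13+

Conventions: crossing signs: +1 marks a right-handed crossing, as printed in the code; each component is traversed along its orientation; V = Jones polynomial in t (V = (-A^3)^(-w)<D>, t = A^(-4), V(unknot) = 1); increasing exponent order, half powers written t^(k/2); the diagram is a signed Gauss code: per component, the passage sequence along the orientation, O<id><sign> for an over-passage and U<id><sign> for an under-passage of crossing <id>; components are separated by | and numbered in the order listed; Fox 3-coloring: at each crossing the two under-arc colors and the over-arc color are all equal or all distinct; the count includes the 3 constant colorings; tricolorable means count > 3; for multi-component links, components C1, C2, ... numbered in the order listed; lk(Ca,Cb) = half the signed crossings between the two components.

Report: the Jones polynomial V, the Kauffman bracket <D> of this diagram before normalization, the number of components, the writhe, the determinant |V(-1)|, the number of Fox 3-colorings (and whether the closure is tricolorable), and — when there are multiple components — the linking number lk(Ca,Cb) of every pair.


V(t) = t + t^3 - t^4
bracket: A^-7 - A^-3 - A^5, w = +3
1 component, writhe +3, over 13 crossings
det 3, colorings 9 of 3^13 — tricolorable
observation: w = +3 shifts under R1 moves; the (-A^3)^(-3) factor cancels that in V


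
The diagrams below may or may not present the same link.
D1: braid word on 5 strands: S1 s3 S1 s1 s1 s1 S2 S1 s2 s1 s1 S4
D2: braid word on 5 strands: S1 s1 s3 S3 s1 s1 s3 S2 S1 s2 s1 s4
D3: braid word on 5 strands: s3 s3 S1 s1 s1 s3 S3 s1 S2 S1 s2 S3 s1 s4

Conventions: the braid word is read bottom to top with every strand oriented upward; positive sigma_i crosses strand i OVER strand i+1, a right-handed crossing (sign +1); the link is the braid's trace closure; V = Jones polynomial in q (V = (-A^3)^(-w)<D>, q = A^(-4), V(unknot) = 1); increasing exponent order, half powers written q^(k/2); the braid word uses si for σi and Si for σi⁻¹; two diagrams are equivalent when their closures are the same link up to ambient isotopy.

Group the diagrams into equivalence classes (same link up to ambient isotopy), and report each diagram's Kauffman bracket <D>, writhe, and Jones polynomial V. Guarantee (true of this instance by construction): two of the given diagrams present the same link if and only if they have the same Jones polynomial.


grouping into links: {D1, D2, D3}
V(D1) = q + q^3 - q^4  (w +2, c 12, <D> = -A^-10 + A^-6 + A^2)
D2 (bracket -A^-4 + 1 + A^8; 12 crossings at w = +4): V = q + q^3 - q^4
V(D3) = q + q^3 - q^4  (w +4, c 14, <D> = -A^-4 + 1 + A^8)
key observation: all 3 diagrams share one V(q), hence one class


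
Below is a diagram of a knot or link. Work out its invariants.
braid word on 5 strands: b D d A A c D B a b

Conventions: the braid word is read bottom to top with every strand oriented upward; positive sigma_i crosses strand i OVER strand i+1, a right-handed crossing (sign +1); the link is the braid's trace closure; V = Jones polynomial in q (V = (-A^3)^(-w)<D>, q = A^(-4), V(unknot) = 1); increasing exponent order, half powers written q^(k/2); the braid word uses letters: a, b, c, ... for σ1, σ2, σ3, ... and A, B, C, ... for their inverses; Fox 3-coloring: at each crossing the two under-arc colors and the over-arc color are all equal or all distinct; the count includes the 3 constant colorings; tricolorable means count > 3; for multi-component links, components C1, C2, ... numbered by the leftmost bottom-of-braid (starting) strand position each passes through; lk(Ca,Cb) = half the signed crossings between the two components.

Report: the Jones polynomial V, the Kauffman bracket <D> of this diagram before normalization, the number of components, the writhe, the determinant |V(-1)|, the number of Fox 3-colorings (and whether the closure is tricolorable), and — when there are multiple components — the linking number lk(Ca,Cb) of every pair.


Jones polynomial: V(q) = q^-2 - q^-1 + 1 - q + q^2
<D> = A^-8 - A^-4 + 1 - A^4 + A^8; writhe 0
components 1, writhe 0 (10 crossings)
3-colorings: 3 of 3^10, det 5 — not tricolorable
note: the word shrinks to σ2 σ1⁻¹ σ1⁻¹ σ3 σ4⁻¹ σ2⁻¹ σ1 σ2 after cancelling


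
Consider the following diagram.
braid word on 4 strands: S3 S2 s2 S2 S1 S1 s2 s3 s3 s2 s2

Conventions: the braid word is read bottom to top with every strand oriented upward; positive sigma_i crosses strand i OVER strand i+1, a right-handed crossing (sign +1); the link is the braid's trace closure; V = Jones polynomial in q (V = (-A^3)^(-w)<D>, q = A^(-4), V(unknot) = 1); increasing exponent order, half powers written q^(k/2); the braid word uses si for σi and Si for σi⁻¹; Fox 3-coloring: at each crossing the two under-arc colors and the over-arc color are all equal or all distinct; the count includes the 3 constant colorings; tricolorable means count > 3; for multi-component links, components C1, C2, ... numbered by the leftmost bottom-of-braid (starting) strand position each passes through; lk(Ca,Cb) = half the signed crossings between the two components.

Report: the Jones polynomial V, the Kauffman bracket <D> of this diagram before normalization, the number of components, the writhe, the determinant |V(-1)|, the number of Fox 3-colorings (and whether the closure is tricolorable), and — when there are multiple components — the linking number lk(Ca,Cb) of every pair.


V = q^-2 + 2 + q^2
<D> = -A^-5 - 2A^3 - A^11 (w = +1)
3 components over 11 crossings, w = +1
lk(C1,C2): 0
lk(C1,C3) = -1
linking number lk(C2,C3) = +1
3 Fox colorings among 3^11, |V(-1)| = 4: not tricolorable
why: palindromic: swapping q for 1/q fixes V


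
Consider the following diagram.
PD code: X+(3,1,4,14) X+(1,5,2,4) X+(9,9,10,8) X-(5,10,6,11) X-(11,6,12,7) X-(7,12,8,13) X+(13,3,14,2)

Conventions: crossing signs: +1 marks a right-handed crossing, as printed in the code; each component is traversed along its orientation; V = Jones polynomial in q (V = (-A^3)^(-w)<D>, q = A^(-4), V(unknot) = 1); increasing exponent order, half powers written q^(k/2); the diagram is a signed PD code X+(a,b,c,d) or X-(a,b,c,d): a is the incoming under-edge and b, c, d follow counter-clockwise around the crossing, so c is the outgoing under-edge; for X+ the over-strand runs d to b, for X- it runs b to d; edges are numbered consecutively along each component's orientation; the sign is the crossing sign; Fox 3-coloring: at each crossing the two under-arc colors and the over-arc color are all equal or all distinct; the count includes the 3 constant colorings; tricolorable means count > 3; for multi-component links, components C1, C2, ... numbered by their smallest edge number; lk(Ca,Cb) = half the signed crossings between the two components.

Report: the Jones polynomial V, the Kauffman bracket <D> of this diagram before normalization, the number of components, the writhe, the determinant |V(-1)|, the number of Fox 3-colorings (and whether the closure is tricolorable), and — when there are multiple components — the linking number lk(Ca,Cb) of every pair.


Jones polynomial: V(q) = -q^-3 + q^-2 - q^-1 + 3 - q + q^2 - q^3
<D> = A^-9 - A^-5 + A^-1 - 3A^3 + A^7 - A^11 + A^15; writhe +1
components 1, writhe +1 (7 crossings)
3-colorings: 27 of 3^7, det 9 — tricolorable
note: |V(-1)| = 9: so tricolorable, since 3 divides 9


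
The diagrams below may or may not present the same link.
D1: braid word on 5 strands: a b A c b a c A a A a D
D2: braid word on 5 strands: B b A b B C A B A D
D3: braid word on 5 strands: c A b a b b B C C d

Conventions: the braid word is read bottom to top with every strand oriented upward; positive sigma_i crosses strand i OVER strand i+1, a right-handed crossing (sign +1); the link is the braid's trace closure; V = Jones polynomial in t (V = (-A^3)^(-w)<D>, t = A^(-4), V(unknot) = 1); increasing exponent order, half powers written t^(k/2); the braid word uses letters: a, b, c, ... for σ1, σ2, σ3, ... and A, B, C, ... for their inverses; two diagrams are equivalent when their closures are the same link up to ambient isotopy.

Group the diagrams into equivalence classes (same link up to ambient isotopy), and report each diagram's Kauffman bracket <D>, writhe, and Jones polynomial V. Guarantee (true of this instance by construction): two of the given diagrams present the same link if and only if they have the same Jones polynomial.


grouping into links: {D1} | {D2} | {D3}
V(D1) = t - t^2 + 2t^3 - t^4 + t^5 - t^6  (w +4, c 12, <D> = -A^-12 + A^-8 - A^-4 + 2 - A^4 + A^8)
D2 (bracket A^-14 + A^-6 - A^-2; 10 crossings at w = -6): V = -t^-4 + t^-3 + t^-1
V(D3) = 1  (w +2, c 10, <D> = A^6)
key observation: 3 values of V(t) split the 3 diagrams


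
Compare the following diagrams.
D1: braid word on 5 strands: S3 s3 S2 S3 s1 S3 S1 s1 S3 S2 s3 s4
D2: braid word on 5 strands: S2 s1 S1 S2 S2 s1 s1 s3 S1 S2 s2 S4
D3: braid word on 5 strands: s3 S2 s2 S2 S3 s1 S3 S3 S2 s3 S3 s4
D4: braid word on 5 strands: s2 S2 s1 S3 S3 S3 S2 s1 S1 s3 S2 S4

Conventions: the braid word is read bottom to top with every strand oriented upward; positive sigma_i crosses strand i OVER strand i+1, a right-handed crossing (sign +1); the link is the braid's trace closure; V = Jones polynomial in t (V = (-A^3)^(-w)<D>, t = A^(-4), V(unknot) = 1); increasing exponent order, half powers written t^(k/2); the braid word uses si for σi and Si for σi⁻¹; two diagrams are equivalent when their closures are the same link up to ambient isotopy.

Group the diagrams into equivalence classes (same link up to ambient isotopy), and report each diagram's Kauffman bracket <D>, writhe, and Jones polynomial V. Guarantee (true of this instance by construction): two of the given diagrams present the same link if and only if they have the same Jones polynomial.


equivalence classes: {D1, D3, D4} | {D2}
D1 (bracket A^-2 - A^2 + 2A^6 - A^10 + A^14 - A^18; 12 crossings at w = -2): V = -t^-6 + t^-5 - t^-4 + 2t^-3 - t^-2 + t^-1
V(D2) = -t^-4 + t^-3 + t^-1  [12 crossings, <D> = A^-2 + A^6 - A^10, w = -2]
V(D3) = -t^-6 + t^-5 - t^-4 + 2t^-3 - t^-2 + t^-1  (w -2, c 12, <D> = A^-2 - A^2 + 2A^6 - A^10 + A^14 - A^18)
D4 (bracket A^-8 - A^-4 + 2 - A^4 + A^8 - A^12; 12 crossings at w = -4): V = -t^-6 + t^-5 - t^-4 + 2t^-3 - t^-2 + t^-1
observation: 2 values of V(t) split the 4 diagrams


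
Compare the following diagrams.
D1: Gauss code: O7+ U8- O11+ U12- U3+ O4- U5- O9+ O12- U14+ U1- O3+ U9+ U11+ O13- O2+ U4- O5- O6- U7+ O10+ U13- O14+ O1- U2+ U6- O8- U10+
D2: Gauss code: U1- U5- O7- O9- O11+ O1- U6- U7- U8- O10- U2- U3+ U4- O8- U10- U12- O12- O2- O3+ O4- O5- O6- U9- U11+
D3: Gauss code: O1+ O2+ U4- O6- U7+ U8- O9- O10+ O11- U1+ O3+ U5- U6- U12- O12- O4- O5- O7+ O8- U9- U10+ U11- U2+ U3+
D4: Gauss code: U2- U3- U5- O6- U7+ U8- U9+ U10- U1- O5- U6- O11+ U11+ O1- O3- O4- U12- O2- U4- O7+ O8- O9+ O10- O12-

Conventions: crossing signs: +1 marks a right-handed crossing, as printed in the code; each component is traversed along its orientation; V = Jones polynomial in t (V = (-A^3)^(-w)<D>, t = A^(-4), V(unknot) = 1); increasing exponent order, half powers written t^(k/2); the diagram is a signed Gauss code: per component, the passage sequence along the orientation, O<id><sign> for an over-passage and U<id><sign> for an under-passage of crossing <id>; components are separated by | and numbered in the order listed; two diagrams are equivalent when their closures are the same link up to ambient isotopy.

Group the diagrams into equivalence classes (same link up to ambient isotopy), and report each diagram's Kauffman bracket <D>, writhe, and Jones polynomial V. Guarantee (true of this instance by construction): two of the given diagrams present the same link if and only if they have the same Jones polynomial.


classes: {D1} | {D2, D4} | {D3}
V(D1) = t^-2 - t^-1 + 1 - t + t^2  [14 crossings, <D> = A^-8 - A^-4 + 1 - A^4 + A^8, w = 0]
D2 (bracket A^-16 + 2A^-8 - 2A^-4 + 1 - 2A^4 + A^8; 12 crossings at w = -8): V = t^-8 - 2t^-7 + t^-6 - 2t^-5 + 2t^-4 + t^-2
V(D3) = 1  (w -2, c 12, <D> = A^-6)
D4 (bracket A^-10 + 2A^-2 - 2A^2 + A^6 - 2A^10 + A^14; 12 crossings at w = -6): V = t^-8 - 2t^-7 + t^-6 - 2t^-5 + 2t^-4 + t^-2
insight: 3 classes among 4 diagrams; unequal V(t) rules out equality


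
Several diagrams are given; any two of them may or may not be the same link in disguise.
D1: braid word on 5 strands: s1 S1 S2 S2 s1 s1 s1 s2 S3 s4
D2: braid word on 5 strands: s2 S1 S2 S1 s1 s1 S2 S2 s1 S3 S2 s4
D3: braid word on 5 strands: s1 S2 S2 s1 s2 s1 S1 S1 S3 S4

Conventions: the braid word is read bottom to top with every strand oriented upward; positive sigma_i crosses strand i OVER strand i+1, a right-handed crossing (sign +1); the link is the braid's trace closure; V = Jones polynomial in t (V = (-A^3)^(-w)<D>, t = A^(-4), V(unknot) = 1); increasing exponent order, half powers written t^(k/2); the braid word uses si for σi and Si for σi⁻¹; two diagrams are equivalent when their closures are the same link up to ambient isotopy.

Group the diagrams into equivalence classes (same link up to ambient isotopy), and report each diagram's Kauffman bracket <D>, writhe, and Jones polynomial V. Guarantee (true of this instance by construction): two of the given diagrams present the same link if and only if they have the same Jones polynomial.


grouping into links: {D1} | {D2} | {D3}
V(D1) = t + t^3 - t^4  (w +2, c 10, <D> = -A^-10 + A^-6 + A^2)
D2 (bracket A^-2 + A^6 - A^10; 12 crossings at w = -2): V = -t^-4 + t^-3 + t^-1
V(D3) = 1  [10 crossings, <D> = A^-6, w = -2]
why: V(t) takes 3 values over 3 diagrams, fixing the grouping


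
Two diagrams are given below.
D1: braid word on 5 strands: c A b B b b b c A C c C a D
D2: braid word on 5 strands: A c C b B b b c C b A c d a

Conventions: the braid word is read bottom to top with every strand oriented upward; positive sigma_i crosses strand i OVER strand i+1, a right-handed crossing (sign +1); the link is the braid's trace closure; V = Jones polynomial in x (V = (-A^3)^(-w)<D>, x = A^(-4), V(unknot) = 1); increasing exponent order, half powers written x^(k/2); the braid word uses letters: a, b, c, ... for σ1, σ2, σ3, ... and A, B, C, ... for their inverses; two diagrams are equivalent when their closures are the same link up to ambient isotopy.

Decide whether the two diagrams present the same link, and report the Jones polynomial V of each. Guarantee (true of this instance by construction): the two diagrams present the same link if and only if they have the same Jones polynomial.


same link: yes
V(D1) = x + x^3 - x^4  [14 crossings, <D> = -A^-10 + A^-6 + A^2, w = +2]
D2 (bracket -A^-4 + 1 + A^8; 14 crossings at w = +4): V = x + x^3 - x^4
note: all 2 diagrams share one V(x), hence one class


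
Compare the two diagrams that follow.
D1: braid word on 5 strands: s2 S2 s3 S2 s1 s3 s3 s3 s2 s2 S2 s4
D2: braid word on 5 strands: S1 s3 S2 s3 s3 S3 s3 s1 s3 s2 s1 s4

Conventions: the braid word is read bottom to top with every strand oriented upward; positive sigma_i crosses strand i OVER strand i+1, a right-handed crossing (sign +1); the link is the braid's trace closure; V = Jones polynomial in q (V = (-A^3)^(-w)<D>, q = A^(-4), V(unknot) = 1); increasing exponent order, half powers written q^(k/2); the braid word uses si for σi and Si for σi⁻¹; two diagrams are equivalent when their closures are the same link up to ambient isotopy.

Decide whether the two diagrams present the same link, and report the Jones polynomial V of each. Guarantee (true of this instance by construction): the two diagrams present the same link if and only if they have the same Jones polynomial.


equivalent: yes
D1 (bracket -A^2 + A^6 + A^14; 12 crossings at w = +6): V = q + q^3 - q^4
V(D2) = q + q^3 - q^4  [12 crossings, <D> = -A^2 + A^6 + A^14, w = +6]
observation: one V(q) for all 2 diagrams — one class (guaranteed)


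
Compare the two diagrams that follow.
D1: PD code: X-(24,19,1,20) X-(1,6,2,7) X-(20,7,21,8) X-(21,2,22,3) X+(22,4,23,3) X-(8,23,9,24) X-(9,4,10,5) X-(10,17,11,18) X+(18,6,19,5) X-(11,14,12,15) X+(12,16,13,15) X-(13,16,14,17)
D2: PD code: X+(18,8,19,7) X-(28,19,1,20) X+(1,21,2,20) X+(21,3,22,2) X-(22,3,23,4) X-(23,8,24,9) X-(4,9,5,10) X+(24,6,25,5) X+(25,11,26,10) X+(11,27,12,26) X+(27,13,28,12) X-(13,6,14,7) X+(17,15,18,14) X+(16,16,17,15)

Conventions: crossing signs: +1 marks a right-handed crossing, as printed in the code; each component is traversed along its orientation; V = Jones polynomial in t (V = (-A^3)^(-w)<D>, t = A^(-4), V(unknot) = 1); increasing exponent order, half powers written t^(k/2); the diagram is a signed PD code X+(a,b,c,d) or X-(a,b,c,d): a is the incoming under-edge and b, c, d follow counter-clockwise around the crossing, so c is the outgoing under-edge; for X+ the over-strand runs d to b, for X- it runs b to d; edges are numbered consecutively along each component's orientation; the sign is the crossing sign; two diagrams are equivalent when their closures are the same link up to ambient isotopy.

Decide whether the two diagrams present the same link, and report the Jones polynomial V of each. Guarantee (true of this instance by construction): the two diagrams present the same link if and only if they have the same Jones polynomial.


equivalent: no
V(D1) = -t^-4 + t^-3 + t^-1  (w -6, c 12, <D> = A^-14 + A^-6 - A^-2)
V(D2) = t + t^3 - t^4  (w +4, c 14, <D> = -A^-4 + 1 + A^8)
why: V(t) takes 2 values over 2 diagrams, fixing the grouping


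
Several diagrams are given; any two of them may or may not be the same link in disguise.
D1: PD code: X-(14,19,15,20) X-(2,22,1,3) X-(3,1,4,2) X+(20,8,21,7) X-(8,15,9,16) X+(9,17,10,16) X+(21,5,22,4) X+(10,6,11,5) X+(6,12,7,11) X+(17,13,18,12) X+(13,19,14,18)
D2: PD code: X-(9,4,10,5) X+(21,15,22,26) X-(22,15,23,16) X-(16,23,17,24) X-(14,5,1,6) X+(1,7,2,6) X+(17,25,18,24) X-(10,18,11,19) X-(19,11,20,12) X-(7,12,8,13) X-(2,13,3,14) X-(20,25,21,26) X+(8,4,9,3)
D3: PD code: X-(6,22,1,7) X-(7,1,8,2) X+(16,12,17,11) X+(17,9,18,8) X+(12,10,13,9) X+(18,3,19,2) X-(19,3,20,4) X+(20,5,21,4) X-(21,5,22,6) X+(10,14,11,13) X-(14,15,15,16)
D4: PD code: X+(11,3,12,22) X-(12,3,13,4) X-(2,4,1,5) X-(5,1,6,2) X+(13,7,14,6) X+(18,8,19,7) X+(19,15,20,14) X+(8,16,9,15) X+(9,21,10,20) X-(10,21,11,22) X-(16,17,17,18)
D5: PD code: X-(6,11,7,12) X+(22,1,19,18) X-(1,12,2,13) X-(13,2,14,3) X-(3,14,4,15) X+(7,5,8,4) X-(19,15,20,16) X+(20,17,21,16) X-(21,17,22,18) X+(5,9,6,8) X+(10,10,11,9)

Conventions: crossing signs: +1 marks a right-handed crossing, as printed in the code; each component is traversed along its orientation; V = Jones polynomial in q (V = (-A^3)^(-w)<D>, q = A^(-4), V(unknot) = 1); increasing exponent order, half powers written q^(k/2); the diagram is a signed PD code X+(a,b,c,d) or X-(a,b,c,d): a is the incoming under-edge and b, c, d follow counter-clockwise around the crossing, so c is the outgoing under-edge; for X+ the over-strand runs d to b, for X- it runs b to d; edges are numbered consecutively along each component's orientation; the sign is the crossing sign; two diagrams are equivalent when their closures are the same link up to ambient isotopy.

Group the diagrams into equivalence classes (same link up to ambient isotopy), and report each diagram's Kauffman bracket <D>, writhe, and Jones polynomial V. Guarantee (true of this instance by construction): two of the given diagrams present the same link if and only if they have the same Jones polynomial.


equivalence classes: {D1, D3, D4} | {D2} | {D5}
D1 (bracket -A^-5 + A^-1 - A^3 + 2A^7 + A^15; 11 crossings at w = +3): V = -q^(-3/2) - 2q^(1/2) + q^(3/2) - q^(5/2) + q^(7/2)
V(D2) = -q^(-5/2) - q^(-1/2)  [13 crossings, <D> = A^-13 + A^-5, w = -5]
V(D3) = -q^(-3/2) - 2q^(1/2) + q^(3/2) - q^(5/2) + q^(7/2)  (w +1, c 11, <D> = -A^-11 + A^-7 - A^-3 + 2A + A^9)
D4 (bracket -A^-11 + A^-7 - A^-3 + 2A + A^9; 11 crossings at w = +1): V = -q^(-3/2) - 2q^(1/2) + q^(3/2) - q^(5/2) + q^(7/2)
D5 (bracket A^-1 + A^3 + A^7 - A^15; 11 crossings at w = -1): V = q^(-9/2) - q^(-5/2) - q^(-3/2) - q^(-1/2)
key observation: 3 classes among 5 diagrams; unequal V(q) rules out equality


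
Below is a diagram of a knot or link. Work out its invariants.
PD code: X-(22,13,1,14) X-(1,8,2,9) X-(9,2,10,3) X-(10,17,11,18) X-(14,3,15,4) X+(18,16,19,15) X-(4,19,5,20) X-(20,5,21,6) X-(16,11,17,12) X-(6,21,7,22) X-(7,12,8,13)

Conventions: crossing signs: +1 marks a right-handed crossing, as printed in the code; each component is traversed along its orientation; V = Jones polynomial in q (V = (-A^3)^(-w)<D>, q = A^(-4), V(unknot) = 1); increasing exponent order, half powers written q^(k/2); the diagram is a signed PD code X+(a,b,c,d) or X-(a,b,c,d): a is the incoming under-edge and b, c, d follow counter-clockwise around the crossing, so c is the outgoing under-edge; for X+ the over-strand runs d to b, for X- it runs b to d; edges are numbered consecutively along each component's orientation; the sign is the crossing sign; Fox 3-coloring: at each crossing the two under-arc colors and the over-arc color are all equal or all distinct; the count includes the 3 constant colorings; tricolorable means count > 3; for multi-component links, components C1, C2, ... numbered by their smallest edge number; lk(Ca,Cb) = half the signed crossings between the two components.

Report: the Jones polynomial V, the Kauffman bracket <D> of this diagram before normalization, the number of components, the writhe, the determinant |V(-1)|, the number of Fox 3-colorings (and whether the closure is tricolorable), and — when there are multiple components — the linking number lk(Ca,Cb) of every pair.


V = -q^-12 + 2q^-11 - 3q^-10 + 4q^-9 - 5q^-8 + 4q^-7 - 3q^-6 + 3q^-5 - q^-4 + q^-3
<D> = -A^-15 + A^-11 - 3A^-7 + 3A^-3 - 4A + 5A^5 - 4A^9 + 3A^13 - 2A^17 + A^21 (w = -9)
1 component over 11 crossings, w = -9
9 Fox colorings among 3^11, |V(-1)| = 27: tricolorable
why: V spans 9 powers of q: at least 9 crossings in any diagram


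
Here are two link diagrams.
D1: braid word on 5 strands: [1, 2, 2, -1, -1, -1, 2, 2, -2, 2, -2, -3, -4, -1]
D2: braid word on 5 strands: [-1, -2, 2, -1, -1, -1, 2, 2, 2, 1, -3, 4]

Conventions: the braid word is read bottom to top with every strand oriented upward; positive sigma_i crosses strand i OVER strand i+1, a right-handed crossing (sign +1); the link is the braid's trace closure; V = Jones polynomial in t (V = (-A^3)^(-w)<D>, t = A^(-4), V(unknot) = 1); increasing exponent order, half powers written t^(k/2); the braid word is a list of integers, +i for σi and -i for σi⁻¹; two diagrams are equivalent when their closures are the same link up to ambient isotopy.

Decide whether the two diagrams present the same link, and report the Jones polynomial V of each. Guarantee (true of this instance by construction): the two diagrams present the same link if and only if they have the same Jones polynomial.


equivalent: yes
V(D1) = -t^-3 + t^-2 - t^-1 + 3 - t + t^2 - t^3  (w -2, c 14, <D> = -A^-18 + A^-14 - A^-10 + 3A^-6 - A^-2 + A^2 - A^6)
V(D2) = -t^-3 + t^-2 - t^-1 + 3 - t + t^2 - t^3  [12 crossings, <D> = -A^-12 + A^-8 - A^-4 + 3 - A^4 + A^8 - A^12, w = 0]
key observation: all 2 diagrams share one V(t), hence one class


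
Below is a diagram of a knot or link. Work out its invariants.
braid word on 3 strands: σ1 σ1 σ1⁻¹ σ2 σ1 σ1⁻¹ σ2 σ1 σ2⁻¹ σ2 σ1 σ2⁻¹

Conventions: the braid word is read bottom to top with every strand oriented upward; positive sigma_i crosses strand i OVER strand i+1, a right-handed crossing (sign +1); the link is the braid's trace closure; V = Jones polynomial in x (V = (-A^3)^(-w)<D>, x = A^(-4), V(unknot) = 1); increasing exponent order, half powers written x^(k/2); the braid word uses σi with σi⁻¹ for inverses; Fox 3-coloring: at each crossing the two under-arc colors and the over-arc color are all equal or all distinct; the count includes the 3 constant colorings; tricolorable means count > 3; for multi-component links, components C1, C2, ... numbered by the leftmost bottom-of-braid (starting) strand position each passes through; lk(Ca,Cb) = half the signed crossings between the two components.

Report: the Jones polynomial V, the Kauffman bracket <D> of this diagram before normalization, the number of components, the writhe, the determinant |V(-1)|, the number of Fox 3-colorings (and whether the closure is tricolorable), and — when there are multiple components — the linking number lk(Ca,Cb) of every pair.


V(x) = x - x^2 + 2x^3 - x^4 + x^5 - x^6
bracket: -A^-12 + A^-8 - A^-4 + 2 - A^4 + A^8, w = +4
1 component, writhe +4, over 12 crossings
det 7, colorings 3 of 3^12 — not tricolorable
observation: free reduction leaves σ1 σ2 σ2 σ1 σ1 σ2⁻¹ of the original 12 letters


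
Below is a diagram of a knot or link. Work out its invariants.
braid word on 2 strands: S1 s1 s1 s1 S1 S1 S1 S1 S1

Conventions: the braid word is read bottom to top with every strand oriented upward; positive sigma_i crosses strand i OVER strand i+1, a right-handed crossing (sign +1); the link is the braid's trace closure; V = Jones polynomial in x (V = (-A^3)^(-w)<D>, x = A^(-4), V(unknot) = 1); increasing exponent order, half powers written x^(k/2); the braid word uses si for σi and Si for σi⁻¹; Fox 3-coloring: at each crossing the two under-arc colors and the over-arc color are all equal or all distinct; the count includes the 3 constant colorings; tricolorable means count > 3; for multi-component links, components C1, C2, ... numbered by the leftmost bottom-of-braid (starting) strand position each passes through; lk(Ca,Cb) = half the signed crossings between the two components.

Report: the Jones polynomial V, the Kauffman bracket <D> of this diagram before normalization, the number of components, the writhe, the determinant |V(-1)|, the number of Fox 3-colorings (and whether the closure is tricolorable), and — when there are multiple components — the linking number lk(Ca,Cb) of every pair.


Jones polynomial: V(x) = -x^-4 + x^-3 + x^-1
<D> = -A^-5 - A^3 + A^7; writhe -3
components 1, writhe -3 (9 crossings)
3-colorings: 9 of 3^9, det 3 — tricolorable
note: a (2,3) torus form — a single generator 3 times


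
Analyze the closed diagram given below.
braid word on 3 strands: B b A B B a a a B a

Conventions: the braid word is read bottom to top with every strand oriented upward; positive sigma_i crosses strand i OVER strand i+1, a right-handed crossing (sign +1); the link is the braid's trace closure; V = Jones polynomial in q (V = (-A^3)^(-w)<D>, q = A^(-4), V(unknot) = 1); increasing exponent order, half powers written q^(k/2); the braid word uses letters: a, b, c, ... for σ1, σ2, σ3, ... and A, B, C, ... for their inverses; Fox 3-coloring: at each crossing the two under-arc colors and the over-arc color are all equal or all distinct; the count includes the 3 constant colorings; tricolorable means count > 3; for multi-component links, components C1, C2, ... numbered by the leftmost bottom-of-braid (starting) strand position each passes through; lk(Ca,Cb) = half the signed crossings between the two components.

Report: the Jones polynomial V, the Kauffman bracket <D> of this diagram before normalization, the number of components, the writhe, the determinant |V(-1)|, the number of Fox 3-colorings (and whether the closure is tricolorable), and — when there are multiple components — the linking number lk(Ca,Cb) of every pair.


Jones polynomial: V(q) = -q^-3 + q^-2 - q^-1 + 3 - q + q^2 - q^3
<D> = -A^-12 + A^-8 - A^-4 + 3 - A^4 + A^8 - A^12; writhe 0
components 1, writhe 0 (10 crossings)
3-colorings: 27 of 3^10, det 9 — tricolorable
note: det 9 = |V(-1)|; divisible by 3, so tricolorable


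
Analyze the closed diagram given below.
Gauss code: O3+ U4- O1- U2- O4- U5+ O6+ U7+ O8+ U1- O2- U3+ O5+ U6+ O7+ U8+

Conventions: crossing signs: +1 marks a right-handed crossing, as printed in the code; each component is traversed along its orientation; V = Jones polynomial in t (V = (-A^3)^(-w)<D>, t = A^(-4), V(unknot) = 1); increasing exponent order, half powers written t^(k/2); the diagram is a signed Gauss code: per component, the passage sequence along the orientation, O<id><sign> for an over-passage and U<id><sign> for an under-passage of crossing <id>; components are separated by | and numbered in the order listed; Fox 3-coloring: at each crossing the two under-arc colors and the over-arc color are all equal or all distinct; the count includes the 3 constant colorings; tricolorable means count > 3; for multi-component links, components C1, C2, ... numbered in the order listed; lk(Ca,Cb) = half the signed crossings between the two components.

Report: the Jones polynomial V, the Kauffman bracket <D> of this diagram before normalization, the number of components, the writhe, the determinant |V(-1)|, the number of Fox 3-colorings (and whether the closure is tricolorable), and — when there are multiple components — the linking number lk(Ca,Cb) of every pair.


Jones polynomial: V(t) = -t^-2 + 2t^-1 - 2 + 4t - 4t^2 + 4t^3 - 3t^4 + 2t^5 - t^6
<D> = -A^-18 + 2A^-14 - 3A^-10 + 4A^-6 - 4A^-2 + 4A^2 - 2A^6 + 2A^10 - A^14; writhe +2
components 1, writhe +2 (8 crossings)
3-colorings: 3 of 3^8, det 23 — not tricolorable
note: w = +2 shifts under R1 moves; the (-A^3)^(-2) factor cancels that in V


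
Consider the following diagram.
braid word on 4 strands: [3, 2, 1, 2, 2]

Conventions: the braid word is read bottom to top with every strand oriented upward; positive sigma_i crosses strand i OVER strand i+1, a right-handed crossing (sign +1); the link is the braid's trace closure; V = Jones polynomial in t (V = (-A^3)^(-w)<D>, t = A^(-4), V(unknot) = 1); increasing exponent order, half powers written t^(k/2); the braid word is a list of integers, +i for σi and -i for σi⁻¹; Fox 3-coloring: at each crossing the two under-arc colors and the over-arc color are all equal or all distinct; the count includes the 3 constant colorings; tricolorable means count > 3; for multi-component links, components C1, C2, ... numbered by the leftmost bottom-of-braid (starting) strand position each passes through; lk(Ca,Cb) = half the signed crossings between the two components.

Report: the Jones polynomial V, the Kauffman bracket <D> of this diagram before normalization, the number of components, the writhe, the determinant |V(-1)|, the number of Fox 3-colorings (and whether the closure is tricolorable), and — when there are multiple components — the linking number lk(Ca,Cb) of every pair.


Jones polynomial: V(t) = t + t^3 - t^4
<D> = A^-1 - A^3 - A^11; writhe +5
components 1, writhe +5 (5 crossings)
3-colorings: 9 of 3^5, det 3 — tricolorable
note: w = +5 shifts under R1 moves; the (-A^3)^(-5) factor cancels that in V
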